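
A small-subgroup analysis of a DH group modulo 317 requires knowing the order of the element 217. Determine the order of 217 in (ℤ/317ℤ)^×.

158

ord(217) | φ(317) = 317 − 1 = 316 = 2^2 · 79.
Divisors of 316: 1, 2, 4, 79, 158, 316.
Compute 217^d (mod 317) for the divisors d until we hit 1:
217^1 ≡ 217
217^2 ≡ 173
217^4 ≡ 131
217^79 ≡ 316
217^158 ≡ 1
So ord_317(217) = 158.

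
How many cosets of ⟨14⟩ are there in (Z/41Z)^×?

5

The order of 14 must divide φ(41) = 41 − 1 = 40 = 2^3 · 5.
Divisors of 40: 1, 2, 4, 5, 8, 10, 20, 40.
Test each divisor d:
14^1 ≡ 14 (mod 41)
14^2 ≡ 32 (mod 41)
14^4 ≡ 40 (mod 41)
14^5 ≡ 27 (mod 41)
14^8 ≡ 1 (mod 41) ✓
So ord_41(14) = 8, hence |⟨14⟩| = 8.
[(Z/41Z)^× : ⟨14⟩] = 40/8 = 5.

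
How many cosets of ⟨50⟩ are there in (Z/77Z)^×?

6

Since 50 ∈ (Z/77Z)^×, its order divides φ(77) = φ(7·11) = (7−1)·(11−1) = 6·10 = 60 = 2^2 · 3 · 5.
Divisors of 60: 1, 2, 3, 4, 5, 6, 10, 12, 15, 20, 30, 60.
Compute 50^d (mod 77) for the divisors d until we hit 1:
50^1 ≡ 50 (mod 77)
50^2 ≡ 36 (mod 77)
50^3 ≡ 29 (mod 77)
50^4 ≡ 64 (mod 77)
50^5 ≡ 43 (mod 77)
50^6 ≡ 71 (mod 77)
50^10 ≡ 1 (mod 77) ✓
So ord_77(50) = 10, hence |⟨50⟩| = 10.
The index is φ(77) / ord(50) = 60 / 10 = 6.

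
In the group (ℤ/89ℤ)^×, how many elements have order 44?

20

φ(89) = 89 − 1 = 88 = 2^3 · 11.
In a cyclic group of order 88, there are φ(d) elements of order d for each divisor d of 88, and zero for non-divisors.
44 = 2^2 · 11 divides 88, and φ(44) = 20.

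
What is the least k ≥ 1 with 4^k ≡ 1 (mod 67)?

33

By Lagrange's theorem, ord_67(4) divides φ(67) = 67 − 1 = 66 = 2 · 3 · 11.
Divisors of 66: 1, 2, 3, 6, 11, 22, 33, 66.
Evaluate successive powers at the divisors of 66:
4^1 ≡ 4 (mod 67)
4^2 ≡ 16 (mod 67)
4^3 ≡ 64 (mod 67)
4^6 ≡ 9 (mod 67)
4^11 ≡ 37 (mod 67)
4^22 ≡ 29 (mod 67)
4^33 ≡ 1 (mod 67) ✓
So ord_67(4) = 33.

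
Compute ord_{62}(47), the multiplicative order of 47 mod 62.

5

ord(47) | φ(62) = φ(2)·φ(31) = 1·30 = 30 = 2 · 3 · 5.
Divisors of 30: 1, 2, 3, 5, 6, 10, 15, 30.
Compute 47^d (mod 62) for the divisors d until we hit 1:
47^1 ≡ 47 (mod 62)
47^2 ≡ 39 (mod 62)
47^3 ≡ 35 (mod 62)
47^5 ≡ 1 (mod 62) ✓
Hence ord(47) = 5.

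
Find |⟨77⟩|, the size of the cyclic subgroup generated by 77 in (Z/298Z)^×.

Since 77 ∈ (Z/298Z)^×, its order divides φ(298) = φ(2)·φ(149) = 1·148 = 148 = 2^2 · 37.
Divisors of 148: 1, 2, 4, 37, 74, 148.
Check 77^d mod 298 for each divisor in increasing order:
77^1 ≡ 77 (mod 298)
77^2 ≡ 267 (mod 298)
77^4 ≡ 67 (mod 298)
77^37 ≡ 193 (mod 298)
77^74 ≡ 297 (mod 298)
77^148 ≡ 1 (mod 298) ✓
Therefore the multiplicative order of 77 modulo 298 is 148.

148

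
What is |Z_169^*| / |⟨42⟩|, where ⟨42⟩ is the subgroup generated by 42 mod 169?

The order of 42 must divide φ(169) = φ(13^2) = 13·(13−1) = 156 = 2^2 · 3 · 13.
Divisors of 156: 1, 2, 3, 4, 6, 12, 13, 26, 39, 52, 78, 156.
Compute 42^d (mod 169) for the divisors d until we hit 1:
42^1 ≡ 42 (mod 169)
42^2 ≡ 74 (mod 169)
42^3 ≡ 66 (mod 169)
42^4 ≡ 68 (mod 169)
42^6 ≡ 131 (mod 169)
42^12 ≡ 92 (mod 169)
42^13 ≡ 146 (mod 169)
42^26 ≡ 22 (mod 169)
42^39 ≡ 1 (mod 169) ✓
Thus |⟨42⟩| = ord(42) = 39.
Index = |(Z/169Z)^×| / |⟨42⟩| = 156 / 39 = 4.

4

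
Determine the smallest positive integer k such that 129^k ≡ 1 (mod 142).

Since 129 ∈ (Z/142Z)^×, its order divides φ(142) = φ(2)·φ(71) = 1·70 = 70 = 2 · 5 · 7.
Divisors of 70: 1, 2, 5, 7, 10, 14, 35, 70.
Check 129^d mod 142 for each divisor in increasing order:
129^1 ≡ 129 (mod 142)
129^2 ≡ 27 (mod 142)
129^5 ≡ 37 (mod 142)
129^7 ≡ 5 (mod 142)
129^10 ≡ 91 (mod 142)
129^14 ≡ 25 (mod 142)
129^35 ≡ 1 (mod 142) ✓
So ord_142(129) = 35.

35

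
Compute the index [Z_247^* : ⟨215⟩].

The order of 215 must divide φ(247) = φ(13·19) = (13−1)·(19−1) = 12·18 = 216 = 2^3 · 3^3.
Divisors of 216: 1, 2, 3, 4, 6, 8, 9, 12, 18, 24, 27, 36, 54, 72, 108, 216.
Check 215^d mod 247 for each divisor in increasing order:
215^1 ≡ 215 (mod 247)
215^2 ≡ 36 (mod 247)
215^3 ≡ 83 (mod 247)
215^4 ≡ 61 (mod 247)
215^6 ≡ 220 (mod 247)
215^8 ≡ 16 (mod 247)
215^9 ≡ 229 (mod 247)
215^12 ≡ 235 (mod 247)
215^18 ≡ 77 (mod 247)
215^24 ≡ 144 (mod 247)
215^27 ≡ 96 (mod 247)
215^36 ≡ 1 (mod 247) ✓
Thus |⟨215⟩| = ord(215) = 36.
Index = |(Z/247Z)^×| / |⟨215⟩| = 216 / 36 = 6.

6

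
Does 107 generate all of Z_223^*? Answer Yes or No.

φ(223) = 223 − 1 = 222 = 2 · 3 · 37.
An element g generates (Z/223Z)^× iff g^(222/q) ≢ 1 (mod 223) for each prime q ∈ {2, 3, 37}.
107^111 ≡ 222 (mod 223)  [q = 2: ≢ 1 ✓]
107^74 ≡ 39 (mod 223)  [q = 3: ≢ 1 ✓]
107^6 ≡ 112 (mod 223)  [q = 37: ≢ 1 ✓]
None equal 1, so ord_223(107) = 222: 107 is a primitive root.

Yes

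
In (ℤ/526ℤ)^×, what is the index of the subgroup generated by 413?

2

The order of 413 must divide φ(526) = φ(2)·φ(263) = 1·262 = 262 = 2 · 131.
Divisors of 262: 1, 2, 131, 262.
Test each divisor d:
413^1 ≡ 413 (mod 526)
413^2 ≡ 145 (mod 526)
413^131 ≡ 1 (mod 526) ✓
So ord_526(413) = 131, hence |⟨413⟩| = 131.
[(Z/526Z)^× : ⟨413⟩] = 262/131 = 2.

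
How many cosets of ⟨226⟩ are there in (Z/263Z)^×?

1

The order of 226 must divide φ(263) = 263 − 1 = 262 = 2 · 131.
Divisors of 262: 1, 2, 131, 262.
Evaluate successive powers at the divisors of 262:
226^1 ≡ 226 (mod 263)
226^2 ≡ 54 (mod 263)
226^131 ≡ 262 (mod 263)
226^262 ≡ 1 (mod 263) ✓
The order of 226 is 262, so the subgroup it generates has 262 elements.
Index = |(Z/263Z)^×| / |⟨226⟩| = 262 / 262 = 1.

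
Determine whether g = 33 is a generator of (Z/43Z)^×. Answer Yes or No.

Yes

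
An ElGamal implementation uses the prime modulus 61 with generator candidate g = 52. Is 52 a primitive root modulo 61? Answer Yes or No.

No

φ(61) = 61 − 1 = 60 = 2^2 · 3 · 5.
It suffices to check that the order of 52 is not a proper divisor of 60: compute 52^(60/q) for q ∈ {2, 3, 5}.
52^30 ≡ 1 (mod 61)  [q = 2: ≡ 1 ✗]
52^20 ≡ 1 (mod 61)  [q = 3: ≡ 1 ✗]
52^12 ≡ 20 (mod 61)  [q = 5: ≢ 1 ✓]
52^30 ≡ 1 shows ord(52) | 30, strictly less than φ(61); not a primitive root.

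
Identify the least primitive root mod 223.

3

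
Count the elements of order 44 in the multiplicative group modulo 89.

φ(89) = 89 − 1 = 88 = 2^3 · 11.
(Z/89Z)^× is cyclic (|G| = 88); a cyclic group of order m has exactly φ(d) elements of each order d | m, and none otherwise.
44 = 2^2 · 11 divides 88, and φ(44) = 20.

20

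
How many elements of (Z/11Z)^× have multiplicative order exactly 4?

φ(11) = 11 − 1 = 10 = 2 · 5.
(Z/11Z)^× is cyclic (|G| = 10); a cyclic group of order m has exactly φ(d) elements of each order d | m, and none otherwise.
4 does not divide 10, so no element of (Z/11Z)^× has order 4.

0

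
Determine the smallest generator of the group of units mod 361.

2

φ(361) = φ(19^2) = 19·(19−1) = 342 = 2 · 3^2 · 19.
Test candidates g = 2, 3, … against the prime factors q ∈ {2, 3, 19} of φ(361): g is a generator iff g^(342/q) ≢ 1 for every such q.
g = 2: 2^171 ≡ 360; 2^114 ≡ 292; 2^18 ≡ 58 — none is 1, so 2 is a primitive root.
Hence the least primitive root of 361 is 2.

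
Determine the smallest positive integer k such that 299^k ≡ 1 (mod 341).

30

ord(299) | φ(341) = φ(11·31) = (11−1)·(31−1) = 10·30 = 300 = 2^2 · 3 · 5^2.
Divisors of 300: 1, 2, 3, 4, 5, 6, 10, 12, 15, 20, 25, 30, 50, 60, 75, 100, 150, 300.
Check 299^d mod 341 for each divisor in increasing order:
299^1 ≡ 299 (mod 341)
299^2 ≡ 59 (mod 341)
299^3 ≡ 250 (mod 341)
299^4 ≡ 71 (mod 341)
299^5 ≡ 87 (mod 341)
299^6 ≡ 97 (mod 341)
299^10 ≡ 67 (mod 341)
299^12 ≡ 202 (mod 341)
299^15 ≡ 32 (mod 341)
299^20 ≡ 56 (mod 341)
299^25 ≡ 98 (mod 341)
299^30 ≡ 1 (mod 341) ✓
Hence ord(299) = 30.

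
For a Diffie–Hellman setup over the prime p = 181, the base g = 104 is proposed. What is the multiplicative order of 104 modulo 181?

ord(104) | φ(181) = 181 − 1 = 180 = 2^2 · 3^2 · 5.
Divisors of 180: 1, 2, 3, 4, 5, 6, 9, 10, 12, 15, 18, 20, 30, 36, 45, 60, 90, 180.
Test each divisor d:
104^1 ≡ 104
104^2 ≡ 137
104^3 ≡ 130
104^4 ≡ 126
104^5 ≡ 72
104^6 ≡ 67
104^9 ≡ 22
104^10 ≡ 116
104^12 ≡ 145
104^15 ≡ 26
104^18 ≡ 122
104^20 ≡ 62
104^30 ≡ 133
104^36 ≡ 42
104^45 ≡ 19
104^60 ≡ 132
104^90 ≡ 180
104^180 ≡ 1
The smallest such exponent is 180, so the order of 104 is 180.

180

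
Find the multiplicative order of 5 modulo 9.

6

By Lagrange's theorem, ord_9(5) divides φ(9) = φ(3^2) = 3·(3−1) = 6 = 2 · 3.
Divisors of 6: 1, 2, 3, 6.
Evaluate successive powers at the divisors of 6:
5^1 ≡ 5 (mod 9)
5^2 ≡ 7 (mod 9)
5^3 ≡ 8 (mod 9)
5^6 ≡ 1 (mod 9) ✓
Therefore the multiplicative order of 5 modulo 9 is 6.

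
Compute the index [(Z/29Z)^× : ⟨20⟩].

4

By Lagrange's theorem, ord_29(20) divides φ(29) = 29 − 1 = 28 = 2^2 · 7.
Divisors of 28: 1, 2, 4, 7, 14, 28.
Test each divisor d:
20^1 ≡ 20
20^2 ≡ 23
20^4 ≡ 7
20^7 ≡ 1
Thus |⟨20⟩| = ord(20) = 7.
Index = |(Z/29Z)^×| / |⟨20⟩| = 28 / 7 = 4.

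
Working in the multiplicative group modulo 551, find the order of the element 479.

The order of 479 must divide φ(551) = φ(19·29) = (19−1)·(29−1) = 18·28 = 504 = 2^3 · 3^2 · 7.
Divisors of 504: 1, 2, 3, 4, 6, 7, 8, 9, 12, 14, 18, 21, 24, 28, 36, 42, 56, 63, 72, 84, 126, 168, 252, 504.
Test each divisor d:
479^1 ≡ 479
479^2 ≡ 225
479^3 ≡ 330
479^4 ≡ 484
479^6 ≡ 353
479^7 ≡ 481
479^8 ≡ 81
479^9 ≡ 229
479^12 ≡ 83
479^14 ≡ 492
479^18 ≡ 96
479^21 ≡ 273
479^24 ≡ 277
479^28 ≡ 175
479^36 ≡ 400
479^42 ≡ 144
479^56 ≡ 320
479^63 ≡ 191
479^72 ≡ 210
479^84 ≡ 349
479^126 ≡ 115
479^168 ≡ 30
479^252 ≡ 1
Hence ord(479) = 252.

252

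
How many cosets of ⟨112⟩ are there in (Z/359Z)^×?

1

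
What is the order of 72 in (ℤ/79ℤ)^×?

39

By Lagrange's theorem, ord_79(72) divides φ(79) = 79 − 1 = 78 = 2 · 3 · 13.
Divisors of 78: 1, 2, 3, 6, 13, 26, 39, 78.
Evaluate successive powers at the divisors of 78:
72^1 ≡ 72 (mod 79)
72^2 ≡ 49 (mod 79)
72^3 ≡ 52 (mod 79)
72^6 ≡ 18 (mod 79)
72^13 ≡ 23 (mod 79)
72^26 ≡ 55 (mod 79)
72^39 ≡ 1 (mod 79) ✓
So ord_79(72) = 39.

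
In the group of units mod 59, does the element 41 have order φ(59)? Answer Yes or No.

φ(59) = 59 − 1 = 58 = 2 · 29.
It suffices to check that the order of 41 is not a proper divisor of 58: compute 41^(58/q) for q ∈ {2, 29}.
41^29 ≡ 1 (mod 59)  [q = 2: ≡ 1 ✗]
41^2 ≡ 29 (mod 59)  [q = 29: ≢ 1 ✓]
The check at q = 2 fails, so 41 generates a proper subgroup.

No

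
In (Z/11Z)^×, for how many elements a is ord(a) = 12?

0

φ(11) = 11 − 1 = 10 = 2 · 5.
(Z/11Z)^× is cyclic (|G| = 10); a cyclic group of order m has exactly φ(d) elements of each order d | m, and none otherwise.
Here 10 is not a multiple of 12, so there are no elements of order 12.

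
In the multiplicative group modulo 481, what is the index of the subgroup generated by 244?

Since 244 ∈ (Z/481Z)^×, its order divides φ(481) = φ(13·37) = (13−1)·(37−1) = 12·36 = 432 = 2^4 · 3^3.
Divisors of 432: 1, 2, 3, 4, 6, 8, 9, 12, 16, 18, 24, 27, 36, 48, 54, 72, 108, 144, 216, 432.
Compute 244^d (mod 481) for the divisors d until we hit 1:
244^1 ≡ 244
244^2 ≡ 373
244^3 ≡ 103
244^4 ≡ 120
244^6 ≡ 27
244^8 ≡ 451
244^9 ≡ 376
244^12 ≡ 248
244^16 ≡ 419
244^18 ≡ 443
244^24 ≡ 417
244^27 ≡ 142
244^36 ≡ 1
Thus |⟨244⟩| = ord(244) = 36.
[(Z/481Z)^× : ⟨244⟩] = 432/36 = 12.

12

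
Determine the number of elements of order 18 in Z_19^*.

φ(19) = 19 − 1 = 18 = 2 · 3^2.
(Z/19Z)^× is cyclic (|G| = 18); a cyclic group of order m has exactly φ(d) elements of each order d | m, and none otherwise.
18 = 2 · 3^2 divides 18, and φ(18) = 6.

6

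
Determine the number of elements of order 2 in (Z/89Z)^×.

φ(89) = 89 − 1 = 88 = 2^3 · 11.
Since (Z/89Z)^× is cyclic of order 88, the number of elements of order d is φ(d) when d | 88 and 0 otherwise.
2 | 88, and φ(2) = 2 − 1 = 1.

1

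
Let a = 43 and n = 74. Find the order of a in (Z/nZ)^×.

4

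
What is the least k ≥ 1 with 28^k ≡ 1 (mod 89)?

By Lagrange's theorem, ord_89(28) divides φ(89) = 89 − 1 = 88 = 2^3 · 11.
Divisors of 88: 1, 2, 4, 8, 11, 22, 44, 88.
Evaluate successive powers at the divisors of 88:
28^1 ≡ 28 (mod 89)
28^2 ≡ 72 (mod 89)
28^4 ≡ 22 (mod 89)
28^8 ≡ 39 (mod 89)
28^11 ≡ 37 (mod 89)
28^22 ≡ 34 (mod 89)
28^44 ≡ 88 (mod 89)
28^88 ≡ 1 (mod 89) ✓
So ord_89(28) = 88.

88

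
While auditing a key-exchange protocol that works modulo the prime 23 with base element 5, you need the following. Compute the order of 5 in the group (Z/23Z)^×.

22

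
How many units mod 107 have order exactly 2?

φ(107) = 107 − 1 = 106 = 2 · 53.
In a cyclic group of order 106, there are φ(d) elements of order d for each divisor d of 106, and zero for non-divisors.
2 | 106, and φ(2) = 2 − 1 = 1.

1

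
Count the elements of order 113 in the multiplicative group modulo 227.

112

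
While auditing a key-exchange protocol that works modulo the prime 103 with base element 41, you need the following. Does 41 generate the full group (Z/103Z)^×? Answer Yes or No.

No

φ(103) = 103 − 1 = 102 = 2 · 3 · 17.
An element g generates (Z/103Z)^× iff g^(102/q) ≢ 1 (mod 103) for each prime q ∈ {2, 3, 17}.
41^51 ≡ 1 (mod 103)  [q = 2: ≡ 1 ✗]
41^34 ≡ 46 (mod 103)  [q = 3: ≢ 1 ✓]
41^6 ≡ 93 (mod 103)  [q = 17: ≢ 1 ✓]
41^51 ≡ 1 shows ord(41) | 51, strictly less than φ(103); not a primitive root.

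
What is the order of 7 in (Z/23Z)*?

22

ord(7) | φ(23) = 23 − 1 = 22 = 2 · 11.
Divisors of 22: 1, 2, 11, 22.
Check 7^d mod 23 for each divisor in increasing order:
7^1 ≡ 7 (mod 23)
7^2 ≡ 3 (mod 23)
7^11 ≡ 22 (mod 23)
7^22 ≡ 1 (mod 23) ✓
The smallest such exponent is 22, so the order of 7 is 22.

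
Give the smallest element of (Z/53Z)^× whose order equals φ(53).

φ(53) = 53 − 1 = 52 = 2^2 · 13.
g is a primitive root iff g^(52/q) ≢ 1 (mod 53) for each prime q ∈ {2, 13}.
g = 2: 2^26 ≡ 52; 2^4 ≡ 16 — none is 1, so 2 is a primitive root.
So 2 is the smallest generator of (Z/53Z)^×.

2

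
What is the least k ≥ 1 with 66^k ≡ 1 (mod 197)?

By Lagrange's theorem, ord_197(66) divides φ(197) = 197 − 1 = 196 = 2^2 · 7^2.
Divisors of 196: 1, 2, 4, 7, 14, 28, 49, 98, 196.
Evaluate successive powers at the divisors of 196:
66^1 ≡ 66
66^2 ≡ 22
66^4 ≡ 90
66^7 ≡ 69
66^14 ≡ 33
66^28 ≡ 104
66^49 ≡ 14
66^98 ≡ 196
66^196 ≡ 1
Hence ord(66) = 196.

196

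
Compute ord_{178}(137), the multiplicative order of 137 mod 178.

88

By Lagrange's theorem, ord_178(137) divides φ(178) = φ(2)·φ(89) = 1·88 = 88 = 2^3 · 11.
Divisors of 88: 1, 2, 4, 8, 11, 22, 44, 88.
Test each divisor d:
137^1 ≡ 137 (mod 178)
137^2 ≡ 79 (mod 178)
137^4 ≡ 11 (mod 178)
137^8 ≡ 121 (mod 178)
137^11 ≡ 37 (mod 178)
137^22 ≡ 123 (mod 178)
137^44 ≡ 177 (mod 178)
137^88 ≡ 1 (mod 178) ✓
So ord_178(137) = 88.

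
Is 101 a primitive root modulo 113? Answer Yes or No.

φ(113) = 113 − 1 = 112 = 2^4 · 7.
101 is a primitive root mod 113 iff 101^(φ(113)/q) ≢ 1 for every prime q | φ(113), i.e. q ∈ {2, 7}.
101^56 ≡ 112 (mod 113)  [q = 2: ≢ 1 ✓]
101^16 ≡ 106 (mod 113)  [q = 7: ≢ 1 ✓]
Every test exponent gives a nontrivial residue, hence 101 generates the full group.

Yes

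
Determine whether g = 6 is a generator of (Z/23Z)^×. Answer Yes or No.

No

φ(23) = 23 − 1 = 22 = 2 · 11.
6 is a primitive root mod 23 iff 6^(φ(23)/q) ≢ 1 for every prime q | φ(23), i.e. q ∈ {2, 11}.
6^11 ≡ 1 (mod 23)  [q = 2: ≡ 1 ✗]
6^2 ≡ 13 (mod 23)  [q = 11: ≢ 1 ✓]
The check at q = 2 fails, so 6 generates a proper subgroup.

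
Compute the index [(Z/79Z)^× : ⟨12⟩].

3

ord(12) | φ(79) = 79 − 1 = 78 = 2 · 3 · 13.
Divisors of 78: 1, 2, 3, 6, 13, 26, 39, 78.
Compute 12^d (mod 79) for the divisors d until we hit 1:
12^1 ≡ 12
12^2 ≡ 65
12^3 ≡ 69
12^6 ≡ 21
12^13 ≡ 78
12^26 ≡ 1
The order of 12 is 26, so the subgroup it generates has 26 elements.
The index is φ(79) / ord(12) = 78 / 26 = 3.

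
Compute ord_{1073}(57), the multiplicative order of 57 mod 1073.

Since 57 ∈ (Z/1073Z)^×, its order divides φ(1073) = φ(29·37) = (29−1)·(37−1) = 28·36 = 1008 = 2^4 · 3^2 · 7.
Divisors of 1008: 1, 2, 3, 4, 6, 7, 8, 9, 12, 14, 16, 18, 21, 24, 28, 36, 42, 48, 56, 63, 72, 84, 112, 126, 144, 168, 252, 336, 504, 1008.
Compute 57^d (mod 1073) for the divisors d until we hit 1:
57^1 ≡ 57 (mod 1073)
57^2 ≡ 30 (mod 1073)
57^3 ≡ 637 (mod 1073)
57^4 ≡ 900 (mod 1073)
57^6 ≡ 175 (mod 1073)
57^7 ≡ 318 (mod 1073)
57^8 ≡ 958 (mod 1073)
57^9 ≡ 956 (mod 1073)
57^12 ≡ 581 (mod 1073)
57^14 ≡ 262 (mod 1073)
57^16 ≡ 349 (mod 1073)
57^18 ≡ 813 (mod 1073)
57^21 ≡ 695 (mod 1073)
57^24 ≡ 639 (mod 1073)
57^28 ≡ 1045 (mod 1073)
57^36 ≡ 1 (mod 1073) ✓
Therefore the multiplicative order of 57 modulo 1073 is 36.

36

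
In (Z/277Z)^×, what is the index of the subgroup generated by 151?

1

By Lagrange's theorem, ord_277(151) divides φ(277) = 277 − 1 = 276 = 2^2 · 3 · 23.
Divisors of 276: 1, 2, 3, 4, 6, 12, 23, 46, 69, 92, 138, 276.
Test each divisor d:
151^1 ≡ 151 (mod 277)
151^2 ≡ 87 (mod 277)
151^3 ≡ 118 (mod 277)
151^4 ≡ 90 (mod 277)
151^6 ≡ 74 (mod 277)
151^12 ≡ 213 (mod 277)
151^23 ≡ 95 (mod 277)
151^46 ≡ 161 (mod 277)
151^69 ≡ 60 (mod 277)
151^92 ≡ 160 (mod 277)
151^138 ≡ 276 (mod 277)
151^276 ≡ 1 (mod 277) ✓
Thus |⟨151⟩| = ord(151) = 276.
The index is φ(277) / ord(151) = 276 / 276 = 1.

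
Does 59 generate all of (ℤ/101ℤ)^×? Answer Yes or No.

Yes

φ(101) = 101 − 1 = 100 = 2^2 · 5^2.
Test 59^(100/q) mod 101 for each prime factor q of 100:
59^50 ≡ 100 (mod 101)  [q = 2: ≢ 1 ✓]
59^20 ≡ 84 (mod 101)  [q = 5: ≢ 1 ✓]
Every test exponent gives a nontrivial residue, hence 59 generates the full group.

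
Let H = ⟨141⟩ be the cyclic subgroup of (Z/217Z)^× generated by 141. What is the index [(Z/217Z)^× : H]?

By Lagrange's theorem, ord_217(141) divides φ(217) = φ(7·31) = (7−1)·(31−1) = 6·30 = 180 = 2^2 · 3^2 · 5.
Divisors of 180: 1, 2, 3, 4, 5, 6, 9, 10, 12, 15, 18, 20, 30, 36, 45, 60, 90, 180.
Test each divisor d:
141^1 ≡ 141 (mod 217)
141^2 ≡ 134 (mod 217)
141^3 ≡ 15 (mod 217)
141^4 ≡ 162 (mod 217)
141^5 ≡ 57 (mod 217)
141^6 ≡ 8 (mod 217)
141^9 ≡ 120 (mod 217)
141^10 ≡ 211 (mod 217)
141^12 ≡ 64 (mod 217)
141^15 ≡ 92 (mod 217)
141^18 ≡ 78 (mod 217)
141^20 ≡ 36 (mod 217)
141^30 ≡ 1 (mod 217) ✓
So ord_217(141) = 30, hence |⟨141⟩| = 30.
[(Z/217Z)^× : ⟨141⟩] = 180/30 = 6.

6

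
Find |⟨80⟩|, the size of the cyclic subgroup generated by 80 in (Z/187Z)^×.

80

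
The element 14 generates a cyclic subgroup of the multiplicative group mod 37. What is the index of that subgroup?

3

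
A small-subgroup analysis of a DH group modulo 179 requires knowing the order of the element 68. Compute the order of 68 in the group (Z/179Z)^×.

89

Since 68 ∈ (Z/179Z)^×, its order divides φ(179) = 179 − 1 = 178 = 2 · 89.
Divisors of 178: 1, 2, 89, 178.
Check 68^d mod 179 for each divisor in increasing order:
68^1 ≡ 68 (mod 179)
68^2 ≡ 149 (mod 179)
68^89 ≡ 1 (mod 179) ✓
Hence ord(68) = 89.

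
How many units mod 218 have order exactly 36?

φ(218) = φ(2)·φ(109) = 1·108 = 108 = 2^2 · 3^3.
Since (Z/218Z)^× is cyclic of order 108, the number of elements of order d is φ(d) when d | 108 and 0 otherwise.
36 = 2^2 · 3^2 divides 108, and φ(36) = 12.

12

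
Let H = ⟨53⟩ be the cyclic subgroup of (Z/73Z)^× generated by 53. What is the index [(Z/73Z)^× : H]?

1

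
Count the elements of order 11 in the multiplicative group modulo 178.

φ(178) = φ(2)·φ(89) = 1·88 = 88 = 2^3 · 11.
In a cyclic group of order 88, there are φ(d) elements of order d for each divisor d of 88, and zero for non-divisors.
11 | 88, and φ(11) = 11 − 1 = 10.

10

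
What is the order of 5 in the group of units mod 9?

6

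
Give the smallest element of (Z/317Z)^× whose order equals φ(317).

2

φ(317) = 317 − 1 = 316 = 2^2 · 79.
Test candidates g = 2, 3, … against the prime factors q ∈ {2, 79} of φ(317): g is a generator iff g^(316/q) ≢ 1 for every such q.
g = 2: 2^158 ≡ 316; 2^4 ≡ 16 — none is 1, so 2 is a primitive root.
The smallest primitive root modulo 317 is 2.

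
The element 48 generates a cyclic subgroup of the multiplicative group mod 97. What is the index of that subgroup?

2

ord(48) | φ(97) = 97 − 1 = 96 = 2^5 · 3.
Divisors of 96: 1, 2, 3, 4, 6, 8, 12, 16, 24, 32, 48, 96.
Test each divisor d:
48^1 ≡ 48 (mod 97)
48^2 ≡ 73 (mod 97)
48^3 ≡ 12 (mod 97)
48^4 ≡ 91 (mod 97)
48^6 ≡ 47 (mod 97)
48^8 ≡ 36 (mod 97)
48^12 ≡ 75 (mod 97)
48^16 ≡ 35 (mod 97)
48^24 ≡ 96 (mod 97)
48^32 ≡ 61 (mod 97)
48^48 ≡ 1 (mod 97) ✓
So ord_97(48) = 48, hence |⟨48⟩| = 48.
[(Z/97Z)^× : ⟨48⟩] = 96/48 = 2.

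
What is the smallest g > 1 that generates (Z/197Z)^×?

2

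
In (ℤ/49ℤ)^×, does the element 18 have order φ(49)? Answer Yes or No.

No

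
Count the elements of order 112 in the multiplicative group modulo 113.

48

φ(113) = 113 − 1 = 112 = 2^4 · 7.
In a cyclic group of order 112, there are φ(d) elements of order d for each divisor d of 112, and zero for non-divisors.
112 = 2^4 · 7 divides 112, and φ(112) = 48.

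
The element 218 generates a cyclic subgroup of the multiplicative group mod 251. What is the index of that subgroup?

Since 218 ∈ (Z/251Z)^×, its order divides φ(251) = 251 − 1 = 250 = 2 · 5^3.
Divisors of 250: 1, 2, 5, 10, 25, 50, 125, 250.
Compute 218^d (mod 251) for the divisors d until we hit 1:
218^1 ≡ 218 (mod 251)
218^2 ≡ 85 (mod 251)
218^5 ≡ 25 (mod 251)
218^10 ≡ 123 (mod 251)
218^25 ≡ 219 (mod 251)
218^50 ≡ 20 (mod 251)
218^125 ≡ 1 (mod 251) ✓
The order of 218 is 125, so the subgroup it generates has 125 elements.
The index is φ(251) / ord(218) = 250 / 125 = 2.

2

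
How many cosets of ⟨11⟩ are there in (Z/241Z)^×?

ord(11) | φ(241) = 241 − 1 = 240 = 2^4 · 3 · 5.
Divisors of 240: 1, 2, 3, 4, 5, 6, 8, 10, 12, 15, 16, 20, 24, 30, 40, 48, 60, 80, 120, 240.
Check 11^d mod 241 for each divisor in increasing order:
11^1 ≡ 11 (mod 241)
11^2 ≡ 121 (mod 241)
11^3 ≡ 126 (mod 241)
11^4 ≡ 181 (mod 241)
11^5 ≡ 63 (mod 241)
11^6 ≡ 211 (mod 241)
11^8 ≡ 226 (mod 241)
11^10 ≡ 113 (mod 241)
11^12 ≡ 177 (mod 241)
11^15 ≡ 130 (mod 241)
11^16 ≡ 225 (mod 241)
11^20 ≡ 237 (mod 241)
11^24 ≡ 240 (mod 241)
11^30 ≡ 30 (mod 241)
11^40 ≡ 16 (mod 241)
11^48 ≡ 1 (mod 241) ✓
So ord_241(11) = 48, hence |⟨11⟩| = 48.
Index = |(Z/241Z)^×| / |⟨11⟩| = 240 / 48 = 5.

5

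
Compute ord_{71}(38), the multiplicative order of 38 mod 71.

The order of 38 must divide φ(71) = 71 − 1 = 70 = 2 · 5 · 7.
Divisors of 70: 1, 2, 5, 7, 10, 14, 35, 70.
Compute 38^d (mod 71) for the divisors d until we hit 1:
38^1 ≡ 38 (mod 71)
38^2 ≡ 24 (mod 71)
38^5 ≡ 20 (mod 71)
38^7 ≡ 54 (mod 71)
38^10 ≡ 45 (mod 71)
38^14 ≡ 5 (mod 71)
38^35 ≡ 1 (mod 71) ✓
Hence ord(38) = 35.

35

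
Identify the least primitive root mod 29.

2

φ(29) = 29 − 1 = 28 = 2^2 · 7.
g is a primitive root iff g^(28/q) ≢ 1 (mod 29) for each prime q ∈ {2, 7}.
g = 2: 2^14 ≡ 28; 2^4 ≡ 16 — none is 1, so 2 is a primitive root.
Hence the least primitive root of 29 is 2.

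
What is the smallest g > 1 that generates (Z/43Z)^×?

3

φ(43) = 43 − 1 = 42 = 2 · 3 · 7.
Test candidates g = 2, 3, … against the prime factors q ∈ {2, 3, 7} of φ(43): g is a generator iff g^(42/q) ≢ 1 for every such q.
g = 2: 2^21 ≡ 42; 2^14 ≡ 1 — hits 1, so not a primitive root.
g = 3: 3^21 ≡ 42; 3^14 ≡ 36; 3^6 ≡ 41 — none is 1, so 3 is a primitive root.
Hence the least primitive root of 43 is 3.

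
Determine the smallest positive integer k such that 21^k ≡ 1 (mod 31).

ord(21) | φ(31) = 31 − 1 = 30 = 2 · 3 · 5.
Divisors of 30: 1, 2, 3, 5, 6, 10, 15, 30.
Check 21^d mod 31 for each divisor in increasing order:
21^1 ≡ 21 (mod 31)
21^2 ≡ 7 (mod 31)
21^3 ≡ 23 (mod 31)
21^5 ≡ 6 (mod 31)
21^6 ≡ 2 (mod 31)
21^10 ≡ 5 (mod 31)
21^15 ≡ 30 (mod 31)
21^30 ≡ 1 (mod 31) ✓
Hence ord(21) = 30.

30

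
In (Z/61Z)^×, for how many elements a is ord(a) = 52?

0

φ(61) = 61 − 1 = 60 = 2^2 · 3 · 5.
(Z/61Z)^× is cyclic (|G| = 60); a cyclic group of order m has exactly φ(d) elements of each order d | m, and none otherwise.
52 does not divide 60, so no element of (Z/61Z)^× has order 52.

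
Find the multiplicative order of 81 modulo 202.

25

By Lagrange's theorem, ord_202(81) divides φ(202) = φ(2)·φ(101) = 1·100 = 100 = 2^2 · 5^2.
Divisors of 100: 1, 2, 4, 5, 10, 20, 25, 50, 100.
Test each divisor d:
81^1 ≡ 81 (mod 202)
81^2 ≡ 97 (mod 202)
81^4 ≡ 117 (mod 202)
81^5 ≡ 185 (mod 202)
81^10 ≡ 87 (mod 202)
81^20 ≡ 95 (mod 202)
81^25 ≡ 1 (mod 202) ✓
Therefore the multiplicative order of 81 modulo 202 is 25.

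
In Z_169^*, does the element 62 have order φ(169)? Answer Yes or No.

φ(169) = φ(13^2) = 13·(13−1) = 156 = 2^2 · 3 · 13.
It suffices to check that the order of 62 is not a proper divisor of 156: compute 62^(156/q) for q ∈ {2, 3, 13}.
62^78 ≡ 1 (mod 169)  [q = 2: ≡ 1 ✗]
62^52 ≡ 146 (mod 169)  [q = 3: ≢ 1 ✓]
62^12 ≡ 14 (mod 169)  [q = 13: ≢ 1 ✓]
The check at q = 2 fails, so 62 generates a proper subgroup.

No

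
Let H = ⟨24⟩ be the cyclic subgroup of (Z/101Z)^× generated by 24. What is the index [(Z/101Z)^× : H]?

By Lagrange's theorem, ord_101(24) divides φ(101) = 101 − 1 = 100 = 2^2 · 5^2.
Divisors of 100: 1, 2, 4, 5, 10, 20, 25, 50, 100.
Test each divisor d:
24^1 ≡ 24 (mod 101)
24^2 ≡ 71 (mod 101)
24^4 ≡ 92 (mod 101)
24^5 ≡ 87 (mod 101)
24^10 ≡ 95 (mod 101)
24^20 ≡ 36 (mod 101)
24^25 ≡ 1 (mod 101) ✓
Thus |⟨24⟩| = ord(24) = 25.
Index = |(Z/101Z)^×| / |⟨24⟩| = 100 / 25 = 4.

4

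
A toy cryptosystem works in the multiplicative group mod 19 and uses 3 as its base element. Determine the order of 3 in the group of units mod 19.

18

By Lagrange's theorem, ord_19(3) divides φ(19) = 19 − 1 = 18 = 2 · 3^2.
Divisors of 18: 1, 2, 3, 6, 9, 18.
Evaluate successive powers at the divisors of 18:
3^1 ≡ 3 (mod 19)
3^2 ≡ 9 (mod 19)
3^3 ≡ 8 (mod 19)
3^6 ≡ 7 (mod 19)
3^9 ≡ 18 (mod 19)
3^18 ≡ 1 (mod 19) ✓
So ord_19(3) = 18.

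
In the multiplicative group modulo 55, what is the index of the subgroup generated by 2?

2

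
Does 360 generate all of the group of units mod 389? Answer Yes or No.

φ(389) = 389 − 1 = 388 = 2^2 · 97.
Test 360^(388/q) mod 389 for each prime factor q of 388:
360^194 ≡ 388 (mod 389)  [q = 2: ≢ 1 ✓]
360^4 ≡ 79 (mod 389)  [q = 97: ≢ 1 ✓]
None equal 1, so ord_389(360) = 388: 360 is a primitive root.

Yes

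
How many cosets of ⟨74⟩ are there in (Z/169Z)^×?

4

Since 74 ∈ (Z/169Z)^×, its order divides φ(169) = φ(13^2) = 13·(13−1) = 156 = 2^2 · 3 · 13.
Divisors of 156: 1, 2, 3, 4, 6, 12, 13, 26, 39, 52, 78, 156.
Test each divisor d:
74^1 ≡ 74
74^2 ≡ 68
74^3 ≡ 131
74^4 ≡ 61
74^6 ≡ 92
74^12 ≡ 14
74^13 ≡ 22
74^26 ≡ 146
74^39 ≡ 1
Thus |⟨74⟩| = ord(74) = 39.
Index = |(Z/169Z)^×| / |⟨74⟩| = 156 / 39 = 4.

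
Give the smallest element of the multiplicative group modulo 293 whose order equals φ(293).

2

φ(293) = 293 − 1 = 292 = 2^2 · 73.
g is a primitive root iff g^(292/q) ≢ 1 (mod 293) for each prime q ∈ {2, 73}.
g = 2: 2^146 ≡ 292; 2^4 ≡ 16 — none is 1, so 2 is a primitive root.
So 2 is the smallest generator of (Z/293Z)^×.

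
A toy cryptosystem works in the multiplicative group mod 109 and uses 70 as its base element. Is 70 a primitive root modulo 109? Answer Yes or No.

φ(109) = 109 − 1 = 108 = 2^2 · 3^3.
Test 70^(108/q) mod 109 for each prime factor q of 108:
70^54 ≡ 108 (mod 109)  [q = 2: ≢ 1 ✓]
70^36 ≡ 45 (mod 109)  [q = 3: ≢ 1 ✓]
Every test exponent gives a nontrivial residue, hence 70 generates the full group.

Yes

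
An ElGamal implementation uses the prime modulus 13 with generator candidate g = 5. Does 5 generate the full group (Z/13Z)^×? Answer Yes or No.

φ(13) = 13 − 1 = 12 = 2^2 · 3.
Test 5^(12/q) mod 13 for each prime factor q of 12:
5^6 ≡ 12 (mod 13)  [q = 2: ≢ 1 ✓]
5^4 ≡ 1 (mod 13)  [q = 3: ≡ 1 ✗]
The check at q = 3 fails, so 5 generates a proper subgroup.

No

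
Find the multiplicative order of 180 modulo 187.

80

By Lagrange's theorem, ord_187(180) divides φ(187) = φ(11·17) = (11−1)·(17−1) = 10·16 = 160 = 2^5 · 5.
Divisors of 160: 1, 2, 4, 5, 8, 10, 16, 20, 32, 40, 80, 160.
Check 180^d mod 187 for each divisor in increasing order:
180^1 ≡ 180
180^2 ≡ 49
180^4 ≡ 157
180^5 ≡ 23
180^8 ≡ 152
180^10 ≡ 155
180^16 ≡ 103
180^20 ≡ 89
180^32 ≡ 137
180^40 ≡ 67
180^80 ≡ 1
The smallest such exponent is 80, so the order of 180 is 80.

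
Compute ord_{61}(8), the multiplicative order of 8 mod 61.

By Lagrange's theorem, ord_61(8) divides φ(61) = 61 − 1 = 60 = 2^2 · 3 · 5.
Divisors of 60: 1, 2, 3, 4, 5, 6, 10, 12, 15, 20, 30, 60.
Evaluate successive powers at the divisors of 60:
8^1 ≡ 8
8^2 ≡ 3
8^3 ≡ 24
8^4 ≡ 9
8^5 ≡ 11
8^6 ≡ 27
8^10 ≡ 60
8^12 ≡ 58
8^15 ≡ 50
8^20 ≡ 1
So ord_61(8) = 20.

20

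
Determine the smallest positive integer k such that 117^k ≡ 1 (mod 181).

Since 117 ∈ (Z/181Z)^×, its order divides φ(181) = 181 − 1 = 180 = 2^2 · 3^2 · 5.
Divisors of 180: 1, 2, 3, 4, 5, 6, 9, 10, 12, 15, 18, 20, 30, 36, 45, 60, 90, 180.
Check 117^d mod 181 for each divisor in increasing order:
117^1 ≡ 117
117^2 ≡ 114
117^3 ≡ 125
117^4 ≡ 145
117^5 ≡ 132
117^6 ≡ 59
117^9 ≡ 135
117^10 ≡ 48
117^12 ≡ 42
117^15 ≡ 1
So ord_181(117) = 15.

15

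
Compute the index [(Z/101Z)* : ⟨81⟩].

4

Since 81 ∈ (Z/101Z)^×, its order divides φ(101) = 101 − 1 = 100 = 2^2 · 5^2.
Divisors of 100: 1, 2, 4, 5, 10, 20, 25, 50, 100.
Evaluate successive powers at the divisors of 100:
81^1 ≡ 81
81^2 ≡ 97
81^4 ≡ 16
81^5 ≡ 84
81^10 ≡ 87
81^20 ≡ 95
81^25 ≡ 1
So ord_101(81) = 25, hence |⟨81⟩| = 25.
The index is φ(101) / ord(81) = 100 / 25 = 4.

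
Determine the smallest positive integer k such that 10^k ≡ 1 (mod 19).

18

ord(10) | φ(19) = 19 − 1 = 18 = 2 · 3^2.
Divisors of 18: 1, 2, 3, 6, 9, 18.
Evaluate successive powers at the divisors of 18:
10^1 ≡ 10 (mod 19)
10^2 ≡ 5 (mod 19)
10^3 ≡ 12 (mod 19)
10^6 ≡ 11 (mod 19)
10^9 ≡ 18 (mod 19)
10^18 ≡ 1 (mod 19) ✓
Hence ord(10) = 18.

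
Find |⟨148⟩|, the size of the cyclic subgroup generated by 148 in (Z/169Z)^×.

52

By Lagrange's theorem, ord_169(148) divides φ(169) = φ(13^2) = 13·(13−1) = 156 = 2^2 · 3 · 13.
Divisors of 156: 1, 2, 3, 4, 6, 12, 13, 26, 39, 52, 78, 156.
Test each divisor d:
148^1 ≡ 148 (mod 169)
148^2 ≡ 103 (mod 169)
148^3 ≡ 34 (mod 169)
148^4 ≡ 131 (mod 169)
148^6 ≡ 142 (mod 169)
148^12 ≡ 53 (mod 169)
148^13 ≡ 70 (mod 169)
148^26 ≡ 168 (mod 169)
148^39 ≡ 99 (mod 169)
148^52 ≡ 1 (mod 169) ✓
Hence ord(148) = 52.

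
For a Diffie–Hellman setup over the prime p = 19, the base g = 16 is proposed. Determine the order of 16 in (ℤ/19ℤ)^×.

9

ord(16) | φ(19) = 19 − 1 = 18 = 2 · 3^2.
Divisors of 18: 1, 2, 3, 6, 9, 18.
Check 16^d mod 19 for each divisor in increasing order:
16^1 ≡ 16 (mod 19)
16^2 ≡ 9 (mod 19)
16^3 ≡ 11 (mod 19)
16^6 ≡ 7 (mod 19)
16^9 ≡ 1 (mod 19) ✓
The smallest such exponent is 9, so the order of 16 is 9.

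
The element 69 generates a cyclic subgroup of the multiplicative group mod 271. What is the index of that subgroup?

6

ord(69) | φ(271) = 271 − 1 = 270 = 2 · 3^3 · 5.
Divisors of 270: 1, 2, 3, 5, 6, 9, 10, 15, 18, 27, 30, 45, 54, 90, 135, 270.
Check 69^d mod 271 for each divisor in increasing order:
69^1 ≡ 69 (mod 271)
69^2 ≡ 154 (mod 271)
69^3 ≡ 57 (mod 271)
69^5 ≡ 106 (mod 271)
69^6 ≡ 268 (mod 271)
69^9 ≡ 100 (mod 271)
69^10 ≡ 125 (mod 271)
69^15 ≡ 242 (mod 271)
69^18 ≡ 244 (mod 271)
69^27 ≡ 10 (mod 271)
69^30 ≡ 28 (mod 271)
69^45 ≡ 1 (mod 271) ✓
The order of 69 is 45, so the subgroup it generates has 45 elements.
Index = |(Z/271Z)^×| / |⟨69⟩| = 270 / 45 = 6.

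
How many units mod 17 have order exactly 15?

0

φ(17) = 17 − 1 = 16 = 2^4.
In a cyclic group of order 16, there are φ(d) elements of order d for each divisor d of 16, and zero for non-divisors.
Here 16 is not a multiple of 15, so there are no elements of order 15.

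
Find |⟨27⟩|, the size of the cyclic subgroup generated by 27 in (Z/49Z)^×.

Since 27 ∈ (Z/49Z)^×, its order divides φ(49) = φ(7^2) = 7·(7−1) = 42 = 2 · 3 · 7.
Divisors of 42: 1, 2, 3, 6, 7, 14, 21, 42.
Evaluate successive powers at the divisors of 42:
27^1 ≡ 27 (mod 49)
27^2 ≡ 43 (mod 49)
27^3 ≡ 34 (mod 49)
27^6 ≡ 29 (mod 49)
27^7 ≡ 48 (mod 49)
27^14 ≡ 1 (mod 49) ✓
Therefore the multiplicative order of 27 modulo 49 is 14.

14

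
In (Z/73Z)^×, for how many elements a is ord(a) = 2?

1

φ(73) = 73 − 1 = 72 = 2^3 · 3^2.
In a cyclic group of order 72, there are φ(d) elements of order d for each divisor d of 72, and zero for non-divisors.
2 | 72, and φ(2) = 2 − 1 = 1.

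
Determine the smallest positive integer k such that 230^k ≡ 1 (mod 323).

ord(230) | φ(323) = φ(17·19) = (17−1)·(19−1) = 16·18 = 288 = 2^5 · 3^2.
Divisors of 288: 1, 2, 3, 4, 6, 8, 9, 12, 16, 18, 24, 32, 36, 48, 72, 96, 144, 288.
Test each divisor d:
230^1 ≡ 230 (mod 323)
230^2 ≡ 251 (mod 323)
230^3 ≡ 236 (mod 323)
230^4 ≡ 16 (mod 323)
230^6 ≡ 140 (mod 323)
230^8 ≡ 256 (mod 323)
230^9 ≡ 94 (mod 323)
230^12 ≡ 220 (mod 323)
230^16 ≡ 290 (mod 323)
230^18 ≡ 115 (mod 323)
230^24 ≡ 273 (mod 323)
230^32 ≡ 120 (mod 323)
230^36 ≡ 305 (mod 323)
230^48 ≡ 239 (mod 323)
230^72 ≡ 1 (mod 323) ✓
So ord_323(230) = 72.

72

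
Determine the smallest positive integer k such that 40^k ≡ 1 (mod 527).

240

The order of 40 must divide φ(527) = φ(17·31) = (17−1)·(31−1) = 16·30 = 480 = 2^5 · 3 · 5.
Divisors of 480: 1, 2, 3, 4, 5, 6, 8, 10, 12, 15, 16, 20, 24, 30, 32, 40, 48, 60, 80, 96, 120, 160, 240, 480.
Evaluate successive powers at the divisors of 480:
40^1 ≡ 40 (mod 527)
40^2 ≡ 19 (mod 527)
40^3 ≡ 233 (mod 527)
40^4 ≡ 361 (mod 527)
40^5 ≡ 211 (mod 527)
40^6 ≡ 8 (mod 527)
40^8 ≡ 152 (mod 527)
40^10 ≡ 253 (mod 527)
40^12 ≡ 64 (mod 527)
40^15 ≡ 156 (mod 527)
40^16 ≡ 443 (mod 527)
40^20 ≡ 242 (mod 527)
40^24 ≡ 407 (mod 527)
40^30 ≡ 94 (mod 527)
40^32 ≡ 205 (mod 527)
40^40 ≡ 67 (mod 527)
40^48 ≡ 171 (mod 527)
40^60 ≡ 404 (mod 527)
40^80 ≡ 273 (mod 527)
40^96 ≡ 256 (mod 527)
40^120 ≡ 373 (mod 527)
40^160 ≡ 222 (mod 527)
40^240 ≡ 1 (mod 527) ✓
Hence ord(40) = 240.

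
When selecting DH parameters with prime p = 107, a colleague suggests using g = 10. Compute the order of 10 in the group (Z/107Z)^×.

ord(10) | φ(107) = 107 − 1 = 106 = 2 · 53.
Divisors of 106: 1, 2, 53, 106.
Test each divisor d:
10^1 ≡ 10 (mod 107)
10^2 ≡ 100 (mod 107)
10^53 ≡ 1 (mod 107) ✓
Hence ord(10) = 53.

53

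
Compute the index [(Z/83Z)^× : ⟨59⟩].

2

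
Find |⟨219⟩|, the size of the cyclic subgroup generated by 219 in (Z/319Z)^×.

14

By Lagrange's theorem, ord_319(219) divides φ(319) = φ(11·29) = (11−1)·(29−1) = 10·28 = 280 = 2^3 · 5 · 7.
Divisors of 280: 1, 2, 4, 5, 7, 8, 10, 14, 20, 28, 35, 40, 56, 70, 140, 280.
Compute 219^d (mod 319) for the divisors d until we hit 1:
219^1 ≡ 219 (mod 319)
219^2 ≡ 111 (mod 319)
219^4 ≡ 199 (mod 319)
219^5 ≡ 197 (mod 319)
219^7 ≡ 175 (mod 319)
219^8 ≡ 45 (mod 319)
219^10 ≡ 210 (mod 319)
219^14 ≡ 1 (mod 319) ✓
Therefore the multiplicative order of 219 modulo 319 is 14.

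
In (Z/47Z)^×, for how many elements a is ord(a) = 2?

φ(47) = 47 − 1 = 46 = 2 · 23.
Since (Z/47Z)^× is cyclic of order 46, the number of elements of order d is φ(d) when d | 46 and 0 otherwise.
2 | 46, and φ(2) = 2 − 1 = 1.

1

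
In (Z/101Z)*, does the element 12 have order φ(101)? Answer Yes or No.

φ(101) = 101 − 1 = 100 = 2^2 · 5^2.
12 is a primitive root mod 101 iff 12^(φ(101)/q) ≢ 1 for every prime q | φ(101), i.e. q ∈ {2, 5}.
12^50 ≡ 100 (mod 101)  [q = 2: ≢ 1 ✓]
12^20 ≡ 95 (mod 101)  [q = 5: ≢ 1 ✓]
Every test exponent gives a nontrivial residue, hence 12 generates the full group.

Yes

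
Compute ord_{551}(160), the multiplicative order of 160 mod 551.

The order of 160 must divide φ(551) = φ(19·29) = (19−1)·(29−1) = 18·28 = 504 = 2^3 · 3^2 · 7.
Divisors of 504: 1, 2, 3, 4, 6, 7, 8, 9, 12, 14, 18, 21, 24, 28, 36, 42, 56, 63, 72, 84, 126, 168, 252, 504.
Compute 160^d (mod 551) for the divisors d until we hit 1:
160^1 ≡ 160 (mod 551)
160^2 ≡ 254 (mod 551)
160^3 ≡ 417 (mod 551)
160^4 ≡ 49 (mod 551)
160^6 ≡ 324 (mod 551)
160^7 ≡ 46 (mod 551)
160^8 ≡ 197 (mod 551)
160^9 ≡ 113 (mod 551)
160^12 ≡ 286 (mod 551)
160^14 ≡ 463 (mod 551)
160^18 ≡ 96 (mod 551)
160^21 ≡ 360 (mod 551)
160^24 ≡ 248 (mod 551)
160^28 ≡ 30 (mod 551)
160^36 ≡ 400 (mod 551)
160^42 ≡ 115 (mod 551)
160^56 ≡ 349 (mod 551)
160^63 ≡ 75 (mod 551)
160^72 ≡ 210 (mod 551)
160^84 ≡ 1 (mod 551) ✓
The smallest such exponent is 84, so the order of 160 is 84.

84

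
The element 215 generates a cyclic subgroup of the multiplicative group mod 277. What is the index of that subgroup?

4

ord(215) | φ(277) = 277 − 1 = 276 = 2^2 · 3 · 23.
Divisors of 276: 1, 2, 3, 4, 6, 12, 23, 46, 69, 92, 138, 276.
Compute 215^d (mod 277) for the divisors d until we hit 1:
215^1 ≡ 215
215^2 ≡ 243
215^3 ≡ 169
215^4 ≡ 48
215^6 ≡ 30
215^12 ≡ 69
215^23 ≡ 160
215^46 ≡ 116
215^69 ≡ 1
Thus |⟨215⟩| = ord(215) = 69.
The index is φ(277) / ord(215) = 276 / 69 = 4.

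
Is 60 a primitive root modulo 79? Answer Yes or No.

Yes

φ(79) = 79 − 1 = 78 = 2 · 3 · 13.
It suffices to check that the order of 60 is not a proper divisor of 78: compute 60^(78/q) for q ∈ {2, 3, 13}.
60^39 ≡ 78 (mod 79)  [q = 2: ≢ 1 ✓]
60^26 ≡ 55 (mod 79)  [q = 3: ≢ 1 ✓]
60^6 ≡ 38 (mod 79)  [q = 13: ≢ 1 ✓]
All checks pass, so 60 has order 78 and is a primitive root modulo 79.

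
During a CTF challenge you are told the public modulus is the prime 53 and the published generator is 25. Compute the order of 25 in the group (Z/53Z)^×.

The order of 25 must divide φ(53) = 53 − 1 = 52 = 2^2 · 13.
Divisors of 52: 1, 2, 4, 13, 26, 52.
Test each divisor d:
25^1 ≡ 25 (mod 53)
25^2 ≡ 42 (mod 53)
25^4 ≡ 15 (mod 53)
25^13 ≡ 52 (mod 53)
25^26 ≡ 1 (mod 53) ✓
Therefore the multiplicative order of 25 modulo 53 is 26.

26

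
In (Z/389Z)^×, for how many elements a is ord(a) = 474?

φ(389) = 389 − 1 = 388 = 2^2 · 97.
Since (Z/389Z)^× is cyclic of order 388, the number of elements of order d is φ(d) when d | 388 and 0 otherwise.
Since 474 ∤ 388, the count is 0.

0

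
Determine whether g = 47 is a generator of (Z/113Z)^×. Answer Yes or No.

Yes

φ(113) = 113 − 1 = 112 = 2^4 · 7.
Test 47^(112/q) mod 113 for each prime factor q of 112:
47^56 ≡ 112 (mod 113)  [q = 2: ≢ 1 ✓]
47^16 ≡ 16 (mod 113)  [q = 7: ≢ 1 ✓]
None equal 1, so ord_113(47) = 112: 47 is a primitive root.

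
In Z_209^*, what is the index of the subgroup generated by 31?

Since 31 ∈ (Z/209Z)^×, its order divides φ(209) = φ(11·19) = (11−1)·(19−1) = 10·18 = 180 = 2^2 · 3^2 · 5.
Divisors of 180: 1, 2, 3, 4, 5, 6, 9, 10, 12, 15, 18, 20, 30, 36, 45, 60, 90, 180.
Test each divisor d:
31^1 ≡ 31 (mod 209)
31^2 ≡ 125 (mod 209)
31^3 ≡ 113 (mod 209)
31^4 ≡ 159 (mod 209)
31^5 ≡ 122 (mod 209)
31^6 ≡ 20 (mod 209)
31^9 ≡ 170 (mod 209)
31^10 ≡ 45 (mod 209)
31^12 ≡ 191 (mod 209)
31^15 ≡ 56 (mod 209)
31^18 ≡ 58 (mod 209)
31^20 ≡ 144 (mod 209)
31^30 ≡ 1 (mod 209) ✓
The order of 31 is 30, so the subgroup it generates has 30 elements.
The index is φ(209) / ord(31) = 180 / 30 = 6.

6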